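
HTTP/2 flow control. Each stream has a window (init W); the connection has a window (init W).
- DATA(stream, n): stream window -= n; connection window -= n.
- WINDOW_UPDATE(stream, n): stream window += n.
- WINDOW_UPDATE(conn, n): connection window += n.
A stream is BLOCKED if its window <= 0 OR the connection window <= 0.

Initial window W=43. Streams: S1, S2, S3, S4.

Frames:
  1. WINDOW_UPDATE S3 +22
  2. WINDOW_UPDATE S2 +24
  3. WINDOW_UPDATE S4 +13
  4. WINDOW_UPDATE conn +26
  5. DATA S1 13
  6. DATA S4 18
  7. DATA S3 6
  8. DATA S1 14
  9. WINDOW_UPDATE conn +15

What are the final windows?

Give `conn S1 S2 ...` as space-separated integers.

Op 1: conn=43 S1=43 S2=43 S3=65 S4=43 blocked=[]
Op 2: conn=43 S1=43 S2=67 S3=65 S4=43 blocked=[]
Op 3: conn=43 S1=43 S2=67 S3=65 S4=56 blocked=[]
Op 4: conn=69 S1=43 S2=67 S3=65 S4=56 blocked=[]
Op 5: conn=56 S1=30 S2=67 S3=65 S4=56 blocked=[]
Op 6: conn=38 S1=30 S2=67 S3=65 S4=38 blocked=[]
Op 7: conn=32 S1=30 S2=67 S3=59 S4=38 blocked=[]
Op 8: conn=18 S1=16 S2=67 S3=59 S4=38 blocked=[]
Op 9: conn=33 S1=16 S2=67 S3=59 S4=38 blocked=[]

Answer: 33 16 67 59 38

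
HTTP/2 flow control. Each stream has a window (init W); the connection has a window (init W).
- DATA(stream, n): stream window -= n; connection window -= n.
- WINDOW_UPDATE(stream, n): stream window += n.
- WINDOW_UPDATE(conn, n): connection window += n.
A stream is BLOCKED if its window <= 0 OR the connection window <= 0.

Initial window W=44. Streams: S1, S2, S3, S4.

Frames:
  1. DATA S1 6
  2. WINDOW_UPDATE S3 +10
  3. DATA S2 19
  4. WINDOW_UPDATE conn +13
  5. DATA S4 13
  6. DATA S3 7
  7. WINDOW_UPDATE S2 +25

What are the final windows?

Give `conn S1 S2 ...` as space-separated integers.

Answer: 12 38 50 47 31

Derivation:
Op 1: conn=38 S1=38 S2=44 S3=44 S4=44 blocked=[]
Op 2: conn=38 S1=38 S2=44 S3=54 S4=44 blocked=[]
Op 3: conn=19 S1=38 S2=25 S3=54 S4=44 blocked=[]
Op 4: conn=32 S1=38 S2=25 S3=54 S4=44 blocked=[]
Op 5: conn=19 S1=38 S2=25 S3=54 S4=31 blocked=[]
Op 6: conn=12 S1=38 S2=25 S3=47 S4=31 blocked=[]
Op 7: conn=12 S1=38 S2=50 S3=47 S4=31 blocked=[]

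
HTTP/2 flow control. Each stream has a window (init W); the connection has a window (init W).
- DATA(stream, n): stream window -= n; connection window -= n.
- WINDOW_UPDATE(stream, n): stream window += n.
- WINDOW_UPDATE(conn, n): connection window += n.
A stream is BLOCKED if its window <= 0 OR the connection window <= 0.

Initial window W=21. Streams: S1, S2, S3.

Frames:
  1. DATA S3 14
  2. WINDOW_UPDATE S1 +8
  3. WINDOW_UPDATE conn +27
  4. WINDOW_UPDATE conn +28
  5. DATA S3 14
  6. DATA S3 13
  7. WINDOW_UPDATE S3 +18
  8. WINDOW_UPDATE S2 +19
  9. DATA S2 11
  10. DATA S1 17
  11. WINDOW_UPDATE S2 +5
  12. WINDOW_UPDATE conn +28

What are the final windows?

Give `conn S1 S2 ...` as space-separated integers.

Op 1: conn=7 S1=21 S2=21 S3=7 blocked=[]
Op 2: conn=7 S1=29 S2=21 S3=7 blocked=[]
Op 3: conn=34 S1=29 S2=21 S3=7 blocked=[]
Op 4: conn=62 S1=29 S2=21 S3=7 blocked=[]
Op 5: conn=48 S1=29 S2=21 S3=-7 blocked=[3]
Op 6: conn=35 S1=29 S2=21 S3=-20 blocked=[3]
Op 7: conn=35 S1=29 S2=21 S3=-2 blocked=[3]
Op 8: conn=35 S1=29 S2=40 S3=-2 blocked=[3]
Op 9: conn=24 S1=29 S2=29 S3=-2 blocked=[3]
Op 10: conn=7 S1=12 S2=29 S3=-2 blocked=[3]
Op 11: conn=7 S1=12 S2=34 S3=-2 blocked=[3]
Op 12: conn=35 S1=12 S2=34 S3=-2 blocked=[3]

Answer: 35 12 34 -2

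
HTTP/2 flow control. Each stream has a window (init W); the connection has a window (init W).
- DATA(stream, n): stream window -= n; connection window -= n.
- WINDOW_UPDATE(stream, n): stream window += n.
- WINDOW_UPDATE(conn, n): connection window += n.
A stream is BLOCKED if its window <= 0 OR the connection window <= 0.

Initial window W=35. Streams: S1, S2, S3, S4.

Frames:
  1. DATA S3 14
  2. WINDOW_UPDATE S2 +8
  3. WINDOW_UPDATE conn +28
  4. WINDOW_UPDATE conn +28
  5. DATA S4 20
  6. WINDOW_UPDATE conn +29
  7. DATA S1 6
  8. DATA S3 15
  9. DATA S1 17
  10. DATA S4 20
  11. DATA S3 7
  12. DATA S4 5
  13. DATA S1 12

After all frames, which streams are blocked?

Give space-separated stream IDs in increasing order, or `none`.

Answer: S1 S3 S4

Derivation:
Op 1: conn=21 S1=35 S2=35 S3=21 S4=35 blocked=[]
Op 2: conn=21 S1=35 S2=43 S3=21 S4=35 blocked=[]
Op 3: conn=49 S1=35 S2=43 S3=21 S4=35 blocked=[]
Op 4: conn=77 S1=35 S2=43 S3=21 S4=35 blocked=[]
Op 5: conn=57 S1=35 S2=43 S3=21 S4=15 blocked=[]
Op 6: conn=86 S1=35 S2=43 S3=21 S4=15 blocked=[]
Op 7: conn=80 S1=29 S2=43 S3=21 S4=15 blocked=[]
Op 8: conn=65 S1=29 S2=43 S3=6 S4=15 blocked=[]
Op 9: conn=48 S1=12 S2=43 S3=6 S4=15 blocked=[]
Op 10: conn=28 S1=12 S2=43 S3=6 S4=-5 blocked=[4]
Op 11: conn=21 S1=12 S2=43 S3=-1 S4=-5 blocked=[3, 4]
Op 12: conn=16 S1=12 S2=43 S3=-1 S4=-10 blocked=[3, 4]
Op 13: conn=4 S1=0 S2=43 S3=-1 S4=-10 blocked=[1, 3, 4]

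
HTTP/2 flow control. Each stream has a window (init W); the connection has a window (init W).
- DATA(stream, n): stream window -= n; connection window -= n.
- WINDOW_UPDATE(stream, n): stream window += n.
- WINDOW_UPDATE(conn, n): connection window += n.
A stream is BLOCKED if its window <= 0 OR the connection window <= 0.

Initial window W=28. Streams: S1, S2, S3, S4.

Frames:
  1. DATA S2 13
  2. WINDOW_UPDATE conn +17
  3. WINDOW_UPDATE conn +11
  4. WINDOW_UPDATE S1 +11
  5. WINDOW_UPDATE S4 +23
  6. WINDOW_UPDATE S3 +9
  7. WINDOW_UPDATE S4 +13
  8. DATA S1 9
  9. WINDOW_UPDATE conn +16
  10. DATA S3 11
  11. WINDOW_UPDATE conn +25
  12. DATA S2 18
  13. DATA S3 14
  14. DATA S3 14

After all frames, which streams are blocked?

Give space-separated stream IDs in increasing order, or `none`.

Answer: S2 S3

Derivation:
Op 1: conn=15 S1=28 S2=15 S3=28 S4=28 blocked=[]
Op 2: conn=32 S1=28 S2=15 S3=28 S4=28 blocked=[]
Op 3: conn=43 S1=28 S2=15 S3=28 S4=28 blocked=[]
Op 4: conn=43 S1=39 S2=15 S3=28 S4=28 blocked=[]
Op 5: conn=43 S1=39 S2=15 S3=28 S4=51 blocked=[]
Op 6: conn=43 S1=39 S2=15 S3=37 S4=51 blocked=[]
Op 7: conn=43 S1=39 S2=15 S3=37 S4=64 blocked=[]
Op 8: conn=34 S1=30 S2=15 S3=37 S4=64 blocked=[]
Op 9: conn=50 S1=30 S2=15 S3=37 S4=64 blocked=[]
Op 10: conn=39 S1=30 S2=15 S3=26 S4=64 blocked=[]
Op 11: conn=64 S1=30 S2=15 S3=26 S4=64 blocked=[]
Op 12: conn=46 S1=30 S2=-3 S3=26 S4=64 blocked=[2]
Op 13: conn=32 S1=30 S2=-3 S3=12 S4=64 blocked=[2]
Op 14: conn=18 S1=30 S2=-3 S3=-2 S4=64 blocked=[2, 3]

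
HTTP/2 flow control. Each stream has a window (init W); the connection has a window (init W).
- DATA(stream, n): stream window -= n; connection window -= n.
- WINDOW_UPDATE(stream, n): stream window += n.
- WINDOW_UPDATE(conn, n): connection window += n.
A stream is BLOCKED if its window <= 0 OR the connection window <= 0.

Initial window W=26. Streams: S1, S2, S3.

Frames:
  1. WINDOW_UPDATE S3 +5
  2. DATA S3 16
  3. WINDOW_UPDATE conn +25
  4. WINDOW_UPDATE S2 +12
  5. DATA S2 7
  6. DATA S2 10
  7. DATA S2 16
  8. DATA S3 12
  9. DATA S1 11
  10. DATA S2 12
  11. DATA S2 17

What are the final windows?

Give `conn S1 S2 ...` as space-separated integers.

Answer: -50 15 -24 3

Derivation:
Op 1: conn=26 S1=26 S2=26 S3=31 blocked=[]
Op 2: conn=10 S1=26 S2=26 S3=15 blocked=[]
Op 3: conn=35 S1=26 S2=26 S3=15 blocked=[]
Op 4: conn=35 S1=26 S2=38 S3=15 blocked=[]
Op 5: conn=28 S1=26 S2=31 S3=15 blocked=[]
Op 6: conn=18 S1=26 S2=21 S3=15 blocked=[]
Op 7: conn=2 S1=26 S2=5 S3=15 blocked=[]
Op 8: conn=-10 S1=26 S2=5 S3=3 blocked=[1, 2, 3]
Op 9: conn=-21 S1=15 S2=5 S3=3 blocked=[1, 2, 3]
Op 10: conn=-33 S1=15 S2=-7 S3=3 blocked=[1, 2, 3]
Op 11: conn=-50 S1=15 S2=-24 S3=3 blocked=[1, 2, 3]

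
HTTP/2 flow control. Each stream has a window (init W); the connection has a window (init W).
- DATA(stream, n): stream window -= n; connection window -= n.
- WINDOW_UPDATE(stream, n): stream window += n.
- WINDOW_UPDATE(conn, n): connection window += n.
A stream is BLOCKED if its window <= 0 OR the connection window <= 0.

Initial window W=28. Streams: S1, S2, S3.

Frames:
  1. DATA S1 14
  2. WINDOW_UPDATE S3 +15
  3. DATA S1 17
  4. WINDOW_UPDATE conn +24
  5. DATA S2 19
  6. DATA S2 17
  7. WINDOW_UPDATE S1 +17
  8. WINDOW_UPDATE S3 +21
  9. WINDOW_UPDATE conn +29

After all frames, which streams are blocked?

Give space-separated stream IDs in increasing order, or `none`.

Answer: S2

Derivation:
Op 1: conn=14 S1=14 S2=28 S3=28 blocked=[]
Op 2: conn=14 S1=14 S2=28 S3=43 blocked=[]
Op 3: conn=-3 S1=-3 S2=28 S3=43 blocked=[1, 2, 3]
Op 4: conn=21 S1=-3 S2=28 S3=43 blocked=[1]
Op 5: conn=2 S1=-3 S2=9 S3=43 blocked=[1]
Op 6: conn=-15 S1=-3 S2=-8 S3=43 blocked=[1, 2, 3]
Op 7: conn=-15 S1=14 S2=-8 S3=43 blocked=[1, 2, 3]
Op 8: conn=-15 S1=14 S2=-8 S3=64 blocked=[1, 2, 3]
Op 9: conn=14 S1=14 S2=-8 S3=64 blocked=[2]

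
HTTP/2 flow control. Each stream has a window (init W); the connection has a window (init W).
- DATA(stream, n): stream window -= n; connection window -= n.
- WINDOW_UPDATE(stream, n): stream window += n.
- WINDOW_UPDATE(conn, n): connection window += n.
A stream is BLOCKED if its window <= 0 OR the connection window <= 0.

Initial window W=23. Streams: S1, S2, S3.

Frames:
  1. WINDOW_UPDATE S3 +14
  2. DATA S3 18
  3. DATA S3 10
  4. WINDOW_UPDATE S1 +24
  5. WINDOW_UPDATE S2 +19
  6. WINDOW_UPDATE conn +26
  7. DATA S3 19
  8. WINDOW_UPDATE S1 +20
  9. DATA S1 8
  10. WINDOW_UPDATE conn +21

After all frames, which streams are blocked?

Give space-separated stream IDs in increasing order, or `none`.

Answer: S3

Derivation:
Op 1: conn=23 S1=23 S2=23 S3=37 blocked=[]
Op 2: conn=5 S1=23 S2=23 S3=19 blocked=[]
Op 3: conn=-5 S1=23 S2=23 S3=9 blocked=[1, 2, 3]
Op 4: conn=-5 S1=47 S2=23 S3=9 blocked=[1, 2, 3]
Op 5: conn=-5 S1=47 S2=42 S3=9 blocked=[1, 2, 3]
Op 6: conn=21 S1=47 S2=42 S3=9 blocked=[]
Op 7: conn=2 S1=47 S2=42 S3=-10 blocked=[3]
Op 8: conn=2 S1=67 S2=42 S3=-10 blocked=[3]
Op 9: conn=-6 S1=59 S2=42 S3=-10 blocked=[1, 2, 3]
Op 10: conn=15 S1=59 S2=42 S3=-10 blocked=[3]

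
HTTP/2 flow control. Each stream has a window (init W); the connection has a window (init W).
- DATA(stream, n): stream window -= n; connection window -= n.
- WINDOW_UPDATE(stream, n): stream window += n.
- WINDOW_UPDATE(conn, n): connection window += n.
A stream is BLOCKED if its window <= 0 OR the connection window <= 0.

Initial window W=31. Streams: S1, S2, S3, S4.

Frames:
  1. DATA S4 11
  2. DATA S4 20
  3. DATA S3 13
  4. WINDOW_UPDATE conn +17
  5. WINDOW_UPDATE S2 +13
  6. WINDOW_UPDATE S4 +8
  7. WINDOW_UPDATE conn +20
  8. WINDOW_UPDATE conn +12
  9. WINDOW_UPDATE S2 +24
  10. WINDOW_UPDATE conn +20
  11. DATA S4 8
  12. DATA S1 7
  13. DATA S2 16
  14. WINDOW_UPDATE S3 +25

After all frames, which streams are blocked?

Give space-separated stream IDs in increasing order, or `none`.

Op 1: conn=20 S1=31 S2=31 S3=31 S4=20 blocked=[]
Op 2: conn=0 S1=31 S2=31 S3=31 S4=0 blocked=[1, 2, 3, 4]
Op 3: conn=-13 S1=31 S2=31 S3=18 S4=0 blocked=[1, 2, 3, 4]
Op 4: conn=4 S1=31 S2=31 S3=18 S4=0 blocked=[4]
Op 5: conn=4 S1=31 S2=44 S3=18 S4=0 blocked=[4]
Op 6: conn=4 S1=31 S2=44 S3=18 S4=8 blocked=[]
Op 7: conn=24 S1=31 S2=44 S3=18 S4=8 blocked=[]
Op 8: conn=36 S1=31 S2=44 S3=18 S4=8 blocked=[]
Op 9: conn=36 S1=31 S2=68 S3=18 S4=8 blocked=[]
Op 10: conn=56 S1=31 S2=68 S3=18 S4=8 blocked=[]
Op 11: conn=48 S1=31 S2=68 S3=18 S4=0 blocked=[4]
Op 12: conn=41 S1=24 S2=68 S3=18 S4=0 blocked=[4]
Op 13: conn=25 S1=24 S2=52 S3=18 S4=0 blocked=[4]
Op 14: conn=25 S1=24 S2=52 S3=43 S4=0 blocked=[4]

Answer: S4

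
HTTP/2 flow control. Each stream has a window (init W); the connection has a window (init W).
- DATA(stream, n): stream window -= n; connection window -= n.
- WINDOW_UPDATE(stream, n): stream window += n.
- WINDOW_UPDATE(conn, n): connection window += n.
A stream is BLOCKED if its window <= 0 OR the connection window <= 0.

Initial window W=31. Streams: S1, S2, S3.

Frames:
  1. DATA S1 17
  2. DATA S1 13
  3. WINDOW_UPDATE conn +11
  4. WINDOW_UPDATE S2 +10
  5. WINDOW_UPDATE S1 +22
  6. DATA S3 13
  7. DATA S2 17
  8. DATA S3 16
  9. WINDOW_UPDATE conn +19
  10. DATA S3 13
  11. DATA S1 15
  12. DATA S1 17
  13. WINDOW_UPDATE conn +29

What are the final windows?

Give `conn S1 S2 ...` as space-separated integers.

Answer: -31 -9 24 -11

Derivation:
Op 1: conn=14 S1=14 S2=31 S3=31 blocked=[]
Op 2: conn=1 S1=1 S2=31 S3=31 blocked=[]
Op 3: conn=12 S1=1 S2=31 S3=31 blocked=[]
Op 4: conn=12 S1=1 S2=41 S3=31 blocked=[]
Op 5: conn=12 S1=23 S2=41 S3=31 blocked=[]
Op 6: conn=-1 S1=23 S2=41 S3=18 blocked=[1, 2, 3]
Op 7: conn=-18 S1=23 S2=24 S3=18 blocked=[1, 2, 3]
Op 8: conn=-34 S1=23 S2=24 S3=2 blocked=[1, 2, 3]
Op 9: conn=-15 S1=23 S2=24 S3=2 blocked=[1, 2, 3]
Op 10: conn=-28 S1=23 S2=24 S3=-11 blocked=[1, 2, 3]
Op 11: conn=-43 S1=8 S2=24 S3=-11 blocked=[1, 2, 3]
Op 12: conn=-60 S1=-9 S2=24 S3=-11 blocked=[1, 2, 3]
Op 13: conn=-31 S1=-9 S2=24 S3=-11 blocked=[1, 2, 3]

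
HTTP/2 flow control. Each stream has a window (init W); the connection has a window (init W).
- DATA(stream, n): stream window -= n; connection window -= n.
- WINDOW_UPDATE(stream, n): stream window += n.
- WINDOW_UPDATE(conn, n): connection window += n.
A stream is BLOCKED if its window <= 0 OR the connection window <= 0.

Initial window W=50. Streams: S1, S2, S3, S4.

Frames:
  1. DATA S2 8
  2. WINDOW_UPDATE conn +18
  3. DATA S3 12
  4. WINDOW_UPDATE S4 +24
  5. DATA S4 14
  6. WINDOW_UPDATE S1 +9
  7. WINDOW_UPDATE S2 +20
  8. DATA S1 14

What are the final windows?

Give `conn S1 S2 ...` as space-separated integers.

Op 1: conn=42 S1=50 S2=42 S3=50 S4=50 blocked=[]
Op 2: conn=60 S1=50 S2=42 S3=50 S4=50 blocked=[]
Op 3: conn=48 S1=50 S2=42 S3=38 S4=50 blocked=[]
Op 4: conn=48 S1=50 S2=42 S3=38 S4=74 blocked=[]
Op 5: conn=34 S1=50 S2=42 S3=38 S4=60 blocked=[]
Op 6: conn=34 S1=59 S2=42 S3=38 S4=60 blocked=[]
Op 7: conn=34 S1=59 S2=62 S3=38 S4=60 blocked=[]
Op 8: conn=20 S1=45 S2=62 S3=38 S4=60 blocked=[]

Answer: 20 45 62 38 60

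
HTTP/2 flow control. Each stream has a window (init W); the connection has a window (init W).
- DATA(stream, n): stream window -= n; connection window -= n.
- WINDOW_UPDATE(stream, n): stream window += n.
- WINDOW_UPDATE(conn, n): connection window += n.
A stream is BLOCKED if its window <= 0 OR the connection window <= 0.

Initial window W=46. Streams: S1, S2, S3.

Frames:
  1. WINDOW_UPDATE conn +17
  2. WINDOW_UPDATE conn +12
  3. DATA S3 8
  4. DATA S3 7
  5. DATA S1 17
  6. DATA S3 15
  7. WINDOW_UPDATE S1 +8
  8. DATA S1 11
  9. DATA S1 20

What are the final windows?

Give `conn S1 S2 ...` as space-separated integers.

Op 1: conn=63 S1=46 S2=46 S3=46 blocked=[]
Op 2: conn=75 S1=46 S2=46 S3=46 blocked=[]
Op 3: conn=67 S1=46 S2=46 S3=38 blocked=[]
Op 4: conn=60 S1=46 S2=46 S3=31 blocked=[]
Op 5: conn=43 S1=29 S2=46 S3=31 blocked=[]
Op 6: conn=28 S1=29 S2=46 S3=16 blocked=[]
Op 7: conn=28 S1=37 S2=46 S3=16 blocked=[]
Op 8: conn=17 S1=26 S2=46 S3=16 blocked=[]
Op 9: conn=-3 S1=6 S2=46 S3=16 blocked=[1, 2, 3]

Answer: -3 6 46 16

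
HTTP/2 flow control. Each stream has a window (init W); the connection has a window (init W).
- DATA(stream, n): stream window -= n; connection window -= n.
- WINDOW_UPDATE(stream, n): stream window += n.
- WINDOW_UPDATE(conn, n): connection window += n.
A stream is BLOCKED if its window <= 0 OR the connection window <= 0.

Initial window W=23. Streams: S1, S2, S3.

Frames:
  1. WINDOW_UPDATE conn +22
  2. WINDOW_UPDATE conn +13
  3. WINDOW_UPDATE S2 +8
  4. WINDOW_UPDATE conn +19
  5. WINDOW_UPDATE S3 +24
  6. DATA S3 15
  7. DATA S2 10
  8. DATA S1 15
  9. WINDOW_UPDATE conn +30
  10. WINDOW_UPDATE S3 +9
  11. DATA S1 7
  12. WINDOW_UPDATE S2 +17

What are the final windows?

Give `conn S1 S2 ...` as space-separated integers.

Answer: 60 1 38 41

Derivation:
Op 1: conn=45 S1=23 S2=23 S3=23 blocked=[]
Op 2: conn=58 S1=23 S2=23 S3=23 blocked=[]
Op 3: conn=58 S1=23 S2=31 S3=23 blocked=[]
Op 4: conn=77 S1=23 S2=31 S3=23 blocked=[]
Op 5: conn=77 S1=23 S2=31 S3=47 blocked=[]
Op 6: conn=62 S1=23 S2=31 S3=32 blocked=[]
Op 7: conn=52 S1=23 S2=21 S3=32 blocked=[]
Op 8: conn=37 S1=8 S2=21 S3=32 blocked=[]
Op 9: conn=67 S1=8 S2=21 S3=32 blocked=[]
Op 10: conn=67 S1=8 S2=21 S3=41 blocked=[]
Op 11: conn=60 S1=1 S2=21 S3=41 blocked=[]
Op 12: conn=60 S1=1 S2=38 S3=41 blocked=[]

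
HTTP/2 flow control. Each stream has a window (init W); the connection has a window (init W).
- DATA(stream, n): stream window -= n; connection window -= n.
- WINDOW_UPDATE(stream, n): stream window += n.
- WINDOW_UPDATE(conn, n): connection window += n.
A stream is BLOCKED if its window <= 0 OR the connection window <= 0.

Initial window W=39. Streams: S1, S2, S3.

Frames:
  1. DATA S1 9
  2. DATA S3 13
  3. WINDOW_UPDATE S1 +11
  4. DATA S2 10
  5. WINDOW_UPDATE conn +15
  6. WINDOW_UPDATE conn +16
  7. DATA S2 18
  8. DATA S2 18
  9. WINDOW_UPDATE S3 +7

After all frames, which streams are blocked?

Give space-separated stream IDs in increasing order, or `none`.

Answer: S2

Derivation:
Op 1: conn=30 S1=30 S2=39 S3=39 blocked=[]
Op 2: conn=17 S1=30 S2=39 S3=26 blocked=[]
Op 3: conn=17 S1=41 S2=39 S3=26 blocked=[]
Op 4: conn=7 S1=41 S2=29 S3=26 blocked=[]
Op 5: conn=22 S1=41 S2=29 S3=26 blocked=[]
Op 6: conn=38 S1=41 S2=29 S3=26 blocked=[]
Op 7: conn=20 S1=41 S2=11 S3=26 blocked=[]
Op 8: conn=2 S1=41 S2=-7 S3=26 blocked=[2]
Op 9: conn=2 S1=41 S2=-7 S3=33 blocked=[2]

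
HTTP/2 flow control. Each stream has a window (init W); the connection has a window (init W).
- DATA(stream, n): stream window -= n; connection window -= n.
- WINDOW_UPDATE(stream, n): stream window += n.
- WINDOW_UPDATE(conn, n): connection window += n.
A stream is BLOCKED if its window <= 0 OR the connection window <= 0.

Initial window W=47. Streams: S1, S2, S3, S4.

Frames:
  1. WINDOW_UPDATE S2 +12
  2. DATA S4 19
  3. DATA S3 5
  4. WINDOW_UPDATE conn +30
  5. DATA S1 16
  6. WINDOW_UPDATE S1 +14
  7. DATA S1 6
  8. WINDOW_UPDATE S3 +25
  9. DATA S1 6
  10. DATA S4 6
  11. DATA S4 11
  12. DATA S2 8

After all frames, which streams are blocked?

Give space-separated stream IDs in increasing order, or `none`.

Answer: S1 S2 S3 S4

Derivation:
Op 1: conn=47 S1=47 S2=59 S3=47 S4=47 blocked=[]
Op 2: conn=28 S1=47 S2=59 S3=47 S4=28 blocked=[]
Op 3: conn=23 S1=47 S2=59 S3=42 S4=28 blocked=[]
Op 4: conn=53 S1=47 S2=59 S3=42 S4=28 blocked=[]
Op 5: conn=37 S1=31 S2=59 S3=42 S4=28 blocked=[]
Op 6: conn=37 S1=45 S2=59 S3=42 S4=28 blocked=[]
Op 7: conn=31 S1=39 S2=59 S3=42 S4=28 blocked=[]
Op 8: conn=31 S1=39 S2=59 S3=67 S4=28 blocked=[]
Op 9: conn=25 S1=33 S2=59 S3=67 S4=28 blocked=[]
Op 10: conn=19 S1=33 S2=59 S3=67 S4=22 blocked=[]
Op 11: conn=8 S1=33 S2=59 S3=67 S4=11 blocked=[]
Op 12: conn=0 S1=33 S2=51 S3=67 S4=11 blocked=[1, 2, 3, 4]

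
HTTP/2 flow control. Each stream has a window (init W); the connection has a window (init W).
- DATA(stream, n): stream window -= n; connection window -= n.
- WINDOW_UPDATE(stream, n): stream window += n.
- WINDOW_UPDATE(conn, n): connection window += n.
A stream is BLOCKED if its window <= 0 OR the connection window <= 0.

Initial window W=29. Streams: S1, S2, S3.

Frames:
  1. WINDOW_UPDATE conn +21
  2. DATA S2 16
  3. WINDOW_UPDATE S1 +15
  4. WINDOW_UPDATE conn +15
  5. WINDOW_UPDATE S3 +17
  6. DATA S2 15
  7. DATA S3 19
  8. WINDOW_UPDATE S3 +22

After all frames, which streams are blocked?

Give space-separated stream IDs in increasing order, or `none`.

Answer: S2

Derivation:
Op 1: conn=50 S1=29 S2=29 S3=29 blocked=[]
Op 2: conn=34 S1=29 S2=13 S3=29 blocked=[]
Op 3: conn=34 S1=44 S2=13 S3=29 blocked=[]
Op 4: conn=49 S1=44 S2=13 S3=29 blocked=[]
Op 5: conn=49 S1=44 S2=13 S3=46 blocked=[]
Op 6: conn=34 S1=44 S2=-2 S3=46 blocked=[2]
Op 7: conn=15 S1=44 S2=-2 S3=27 blocked=[2]
Op 8: conn=15 S1=44 S2=-2 S3=49 blocked=[2]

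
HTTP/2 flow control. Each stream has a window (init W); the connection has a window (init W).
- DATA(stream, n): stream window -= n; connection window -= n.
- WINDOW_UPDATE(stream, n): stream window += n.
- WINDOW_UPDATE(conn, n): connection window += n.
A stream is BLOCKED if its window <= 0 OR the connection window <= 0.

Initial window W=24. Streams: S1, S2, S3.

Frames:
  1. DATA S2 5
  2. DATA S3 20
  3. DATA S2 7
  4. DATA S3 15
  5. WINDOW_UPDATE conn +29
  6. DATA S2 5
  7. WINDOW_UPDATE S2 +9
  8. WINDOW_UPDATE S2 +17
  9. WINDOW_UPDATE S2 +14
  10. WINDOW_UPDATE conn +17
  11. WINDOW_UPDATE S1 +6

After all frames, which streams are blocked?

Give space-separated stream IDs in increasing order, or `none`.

Answer: S3

Derivation:
Op 1: conn=19 S1=24 S2=19 S3=24 blocked=[]
Op 2: conn=-1 S1=24 S2=19 S3=4 blocked=[1, 2, 3]
Op 3: conn=-8 S1=24 S2=12 S3=4 blocked=[1, 2, 3]
Op 4: conn=-23 S1=24 S2=12 S3=-11 blocked=[1, 2, 3]
Op 5: conn=6 S1=24 S2=12 S3=-11 blocked=[3]
Op 6: conn=1 S1=24 S2=7 S3=-11 blocked=[3]
Op 7: conn=1 S1=24 S2=16 S3=-11 blocked=[3]
Op 8: conn=1 S1=24 S2=33 S3=-11 blocked=[3]
Op 9: conn=1 S1=24 S2=47 S3=-11 blocked=[3]
Op 10: conn=18 S1=24 S2=47 S3=-11 blocked=[3]
Op 11: conn=18 S1=30 S2=47 S3=-11 blocked=[3]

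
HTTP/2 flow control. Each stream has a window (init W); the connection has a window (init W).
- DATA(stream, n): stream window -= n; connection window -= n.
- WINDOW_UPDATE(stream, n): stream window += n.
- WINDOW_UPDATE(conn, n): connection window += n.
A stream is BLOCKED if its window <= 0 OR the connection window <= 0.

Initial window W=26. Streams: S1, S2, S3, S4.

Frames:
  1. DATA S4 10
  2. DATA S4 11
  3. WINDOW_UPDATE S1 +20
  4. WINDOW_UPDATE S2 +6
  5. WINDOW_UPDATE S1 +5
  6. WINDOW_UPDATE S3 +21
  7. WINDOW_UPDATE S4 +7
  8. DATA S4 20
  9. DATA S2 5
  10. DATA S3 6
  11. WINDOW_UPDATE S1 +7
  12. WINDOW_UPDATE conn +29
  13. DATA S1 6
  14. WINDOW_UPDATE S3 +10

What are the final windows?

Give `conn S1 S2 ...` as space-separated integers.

Op 1: conn=16 S1=26 S2=26 S3=26 S4=16 blocked=[]
Op 2: conn=5 S1=26 S2=26 S3=26 S4=5 blocked=[]
Op 3: conn=5 S1=46 S2=26 S3=26 S4=5 blocked=[]
Op 4: conn=5 S1=46 S2=32 S3=26 S4=5 blocked=[]
Op 5: conn=5 S1=51 S2=32 S3=26 S4=5 blocked=[]
Op 6: conn=5 S1=51 S2=32 S3=47 S4=5 blocked=[]
Op 7: conn=5 S1=51 S2=32 S3=47 S4=12 blocked=[]
Op 8: conn=-15 S1=51 S2=32 S3=47 S4=-8 blocked=[1, 2, 3, 4]
Op 9: conn=-20 S1=51 S2=27 S3=47 S4=-8 blocked=[1, 2, 3, 4]
Op 10: conn=-26 S1=51 S2=27 S3=41 S4=-8 blocked=[1, 2, 3, 4]
Op 11: conn=-26 S1=58 S2=27 S3=41 S4=-8 blocked=[1, 2, 3, 4]
Op 12: conn=3 S1=58 S2=27 S3=41 S4=-8 blocked=[4]
Op 13: conn=-3 S1=52 S2=27 S3=41 S4=-8 blocked=[1, 2, 3, 4]
Op 14: conn=-3 S1=52 S2=27 S3=51 S4=-8 blocked=[1, 2, 3, 4]

Answer: -3 52 27 51 -8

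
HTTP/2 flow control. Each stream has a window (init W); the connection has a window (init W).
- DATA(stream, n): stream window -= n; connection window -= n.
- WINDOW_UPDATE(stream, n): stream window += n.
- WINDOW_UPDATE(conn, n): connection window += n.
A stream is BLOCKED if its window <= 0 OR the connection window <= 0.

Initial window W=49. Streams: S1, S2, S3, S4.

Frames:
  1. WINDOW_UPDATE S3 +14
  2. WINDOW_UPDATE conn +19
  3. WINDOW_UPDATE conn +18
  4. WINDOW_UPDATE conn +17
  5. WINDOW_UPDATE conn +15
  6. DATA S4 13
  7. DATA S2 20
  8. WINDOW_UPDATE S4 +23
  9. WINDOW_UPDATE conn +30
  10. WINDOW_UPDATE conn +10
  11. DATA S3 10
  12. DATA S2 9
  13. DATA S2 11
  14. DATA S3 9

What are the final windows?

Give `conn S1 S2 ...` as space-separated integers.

Op 1: conn=49 S1=49 S2=49 S3=63 S4=49 blocked=[]
Op 2: conn=68 S1=49 S2=49 S3=63 S4=49 blocked=[]
Op 3: conn=86 S1=49 S2=49 S3=63 S4=49 blocked=[]
Op 4: conn=103 S1=49 S2=49 S3=63 S4=49 blocked=[]
Op 5: conn=118 S1=49 S2=49 S3=63 S4=49 blocked=[]
Op 6: conn=105 S1=49 S2=49 S3=63 S4=36 blocked=[]
Op 7: conn=85 S1=49 S2=29 S3=63 S4=36 blocked=[]
Op 8: conn=85 S1=49 S2=29 S3=63 S4=59 blocked=[]
Op 9: conn=115 S1=49 S2=29 S3=63 S4=59 blocked=[]
Op 10: conn=125 S1=49 S2=29 S3=63 S4=59 blocked=[]
Op 11: conn=115 S1=49 S2=29 S3=53 S4=59 blocked=[]
Op 12: conn=106 S1=49 S2=20 S3=53 S4=59 blocked=[]
Op 13: conn=95 S1=49 S2=9 S3=53 S4=59 blocked=[]
Op 14: conn=86 S1=49 S2=9 S3=44 S4=59 blocked=[]

Answer: 86 49 9 44 59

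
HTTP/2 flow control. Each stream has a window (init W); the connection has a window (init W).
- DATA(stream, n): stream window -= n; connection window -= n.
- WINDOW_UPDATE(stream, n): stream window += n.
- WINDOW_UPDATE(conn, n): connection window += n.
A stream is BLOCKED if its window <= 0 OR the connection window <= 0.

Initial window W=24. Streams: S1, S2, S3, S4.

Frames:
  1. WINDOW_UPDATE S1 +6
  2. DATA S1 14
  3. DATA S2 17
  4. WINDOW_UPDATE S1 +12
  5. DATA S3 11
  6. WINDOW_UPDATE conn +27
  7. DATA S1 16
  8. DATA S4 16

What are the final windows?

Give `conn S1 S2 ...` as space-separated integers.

Answer: -23 12 7 13 8

Derivation:
Op 1: conn=24 S1=30 S2=24 S3=24 S4=24 blocked=[]
Op 2: conn=10 S1=16 S2=24 S3=24 S4=24 blocked=[]
Op 3: conn=-7 S1=16 S2=7 S3=24 S4=24 blocked=[1, 2, 3, 4]
Op 4: conn=-7 S1=28 S2=7 S3=24 S4=24 blocked=[1, 2, 3, 4]
Op 5: conn=-18 S1=28 S2=7 S3=13 S4=24 blocked=[1, 2, 3, 4]
Op 6: conn=9 S1=28 S2=7 S3=13 S4=24 blocked=[]
Op 7: conn=-7 S1=12 S2=7 S3=13 S4=24 blocked=[1, 2, 3, 4]
Op 8: conn=-23 S1=12 S2=7 S3=13 S4=8 blocked=[1, 2, 3, 4]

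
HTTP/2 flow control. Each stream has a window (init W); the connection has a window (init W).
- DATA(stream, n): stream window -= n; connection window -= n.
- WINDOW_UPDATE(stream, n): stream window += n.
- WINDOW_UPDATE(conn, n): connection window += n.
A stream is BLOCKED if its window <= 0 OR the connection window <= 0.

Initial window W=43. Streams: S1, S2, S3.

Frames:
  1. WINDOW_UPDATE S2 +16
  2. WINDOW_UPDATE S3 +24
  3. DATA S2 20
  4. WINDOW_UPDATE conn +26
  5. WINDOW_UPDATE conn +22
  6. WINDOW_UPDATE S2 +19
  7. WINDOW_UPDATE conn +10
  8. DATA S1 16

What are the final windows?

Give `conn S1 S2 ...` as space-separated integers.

Op 1: conn=43 S1=43 S2=59 S3=43 blocked=[]
Op 2: conn=43 S1=43 S2=59 S3=67 blocked=[]
Op 3: conn=23 S1=43 S2=39 S3=67 blocked=[]
Op 4: conn=49 S1=43 S2=39 S3=67 blocked=[]
Op 5: conn=71 S1=43 S2=39 S3=67 blocked=[]
Op 6: conn=71 S1=43 S2=58 S3=67 blocked=[]
Op 7: conn=81 S1=43 S2=58 S3=67 blocked=[]
Op 8: conn=65 S1=27 S2=58 S3=67 blocked=[]

Answer: 65 27 58 67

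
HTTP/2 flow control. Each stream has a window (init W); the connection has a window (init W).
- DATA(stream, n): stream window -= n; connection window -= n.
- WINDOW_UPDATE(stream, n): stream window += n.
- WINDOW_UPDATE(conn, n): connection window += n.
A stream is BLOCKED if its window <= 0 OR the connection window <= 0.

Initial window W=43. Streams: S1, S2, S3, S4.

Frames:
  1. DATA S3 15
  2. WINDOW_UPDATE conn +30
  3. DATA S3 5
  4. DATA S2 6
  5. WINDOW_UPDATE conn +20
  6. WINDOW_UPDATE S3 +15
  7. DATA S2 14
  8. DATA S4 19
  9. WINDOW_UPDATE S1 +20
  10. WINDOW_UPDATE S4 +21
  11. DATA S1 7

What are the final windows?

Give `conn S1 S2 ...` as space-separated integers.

Answer: 27 56 23 38 45

Derivation:
Op 1: conn=28 S1=43 S2=43 S3=28 S4=43 blocked=[]
Op 2: conn=58 S1=43 S2=43 S3=28 S4=43 blocked=[]
Op 3: conn=53 S1=43 S2=43 S3=23 S4=43 blocked=[]
Op 4: conn=47 S1=43 S2=37 S3=23 S4=43 blocked=[]
Op 5: conn=67 S1=43 S2=37 S3=23 S4=43 blocked=[]
Op 6: conn=67 S1=43 S2=37 S3=38 S4=43 blocked=[]
Op 7: conn=53 S1=43 S2=23 S3=38 S4=43 blocked=[]
Op 8: conn=34 S1=43 S2=23 S3=38 S4=24 blocked=[]
Op 9: conn=34 S1=63 S2=23 S3=38 S4=24 blocked=[]
Op 10: conn=34 S1=63 S2=23 S3=38 S4=45 blocked=[]
Op 11: conn=27 S1=56 S2=23 S3=38 S4=45 blocked=[]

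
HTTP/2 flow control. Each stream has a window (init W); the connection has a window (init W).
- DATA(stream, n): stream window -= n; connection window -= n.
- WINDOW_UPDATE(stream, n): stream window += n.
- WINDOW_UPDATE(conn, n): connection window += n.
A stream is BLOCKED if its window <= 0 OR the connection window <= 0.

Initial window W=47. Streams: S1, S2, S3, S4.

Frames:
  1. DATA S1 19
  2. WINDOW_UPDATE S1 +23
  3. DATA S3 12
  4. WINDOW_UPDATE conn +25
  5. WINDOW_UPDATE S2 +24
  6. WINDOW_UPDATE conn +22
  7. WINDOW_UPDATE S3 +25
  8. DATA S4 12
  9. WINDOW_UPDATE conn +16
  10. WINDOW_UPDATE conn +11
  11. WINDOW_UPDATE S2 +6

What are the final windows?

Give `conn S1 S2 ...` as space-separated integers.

Answer: 78 51 77 60 35

Derivation:
Op 1: conn=28 S1=28 S2=47 S3=47 S4=47 blocked=[]
Op 2: conn=28 S1=51 S2=47 S3=47 S4=47 blocked=[]
Op 3: conn=16 S1=51 S2=47 S3=35 S4=47 blocked=[]
Op 4: conn=41 S1=51 S2=47 S3=35 S4=47 blocked=[]
Op 5: conn=41 S1=51 S2=71 S3=35 S4=47 blocked=[]
Op 6: conn=63 S1=51 S2=71 S3=35 S4=47 blocked=[]
Op 7: conn=63 S1=51 S2=71 S3=60 S4=47 blocked=[]
Op 8: conn=51 S1=51 S2=71 S3=60 S4=35 blocked=[]
Op 9: conn=67 S1=51 S2=71 S3=60 S4=35 blocked=[]
Op 10: conn=78 S1=51 S2=71 S3=60 S4=35 blocked=[]
Op 11: conn=78 S1=51 S2=77 S3=60 S4=35 blocked=[]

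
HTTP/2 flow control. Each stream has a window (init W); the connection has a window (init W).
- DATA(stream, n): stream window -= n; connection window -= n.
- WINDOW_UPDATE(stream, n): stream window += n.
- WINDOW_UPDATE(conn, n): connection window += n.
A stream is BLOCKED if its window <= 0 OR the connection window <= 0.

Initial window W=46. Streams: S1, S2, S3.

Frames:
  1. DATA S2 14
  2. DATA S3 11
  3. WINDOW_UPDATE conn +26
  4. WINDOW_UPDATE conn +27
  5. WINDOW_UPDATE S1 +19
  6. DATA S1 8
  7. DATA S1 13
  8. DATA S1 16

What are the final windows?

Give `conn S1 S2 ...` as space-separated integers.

Op 1: conn=32 S1=46 S2=32 S3=46 blocked=[]
Op 2: conn=21 S1=46 S2=32 S3=35 blocked=[]
Op 3: conn=47 S1=46 S2=32 S3=35 blocked=[]
Op 4: conn=74 S1=46 S2=32 S3=35 blocked=[]
Op 5: conn=74 S1=65 S2=32 S3=35 blocked=[]
Op 6: conn=66 S1=57 S2=32 S3=35 blocked=[]
Op 7: conn=53 S1=44 S2=32 S3=35 blocked=[]
Op 8: conn=37 S1=28 S2=32 S3=35 blocked=[]

Answer: 37 28 32 35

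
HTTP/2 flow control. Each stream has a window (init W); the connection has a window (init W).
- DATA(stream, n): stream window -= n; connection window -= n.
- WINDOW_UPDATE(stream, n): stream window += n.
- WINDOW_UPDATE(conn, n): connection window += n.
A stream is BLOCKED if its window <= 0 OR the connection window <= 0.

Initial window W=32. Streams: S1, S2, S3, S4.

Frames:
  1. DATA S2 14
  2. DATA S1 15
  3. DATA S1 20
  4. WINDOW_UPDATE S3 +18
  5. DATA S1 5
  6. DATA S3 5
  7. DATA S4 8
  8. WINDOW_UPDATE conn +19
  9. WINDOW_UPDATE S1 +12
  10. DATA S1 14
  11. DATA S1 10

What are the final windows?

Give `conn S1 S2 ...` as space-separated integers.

Op 1: conn=18 S1=32 S2=18 S3=32 S4=32 blocked=[]
Op 2: conn=3 S1=17 S2=18 S3=32 S4=32 blocked=[]
Op 3: conn=-17 S1=-3 S2=18 S3=32 S4=32 blocked=[1, 2, 3, 4]
Op 4: conn=-17 S1=-3 S2=18 S3=50 S4=32 blocked=[1, 2, 3, 4]
Op 5: conn=-22 S1=-8 S2=18 S3=50 S4=32 blocked=[1, 2, 3, 4]
Op 6: conn=-27 S1=-8 S2=18 S3=45 S4=32 blocked=[1, 2, 3, 4]
Op 7: conn=-35 S1=-8 S2=18 S3=45 S4=24 blocked=[1, 2, 3, 4]
Op 8: conn=-16 S1=-8 S2=18 S3=45 S4=24 blocked=[1, 2, 3, 4]
Op 9: conn=-16 S1=4 S2=18 S3=45 S4=24 blocked=[1, 2, 3, 4]
Op 10: conn=-30 S1=-10 S2=18 S3=45 S4=24 blocked=[1, 2, 3, 4]
Op 11: conn=-40 S1=-20 S2=18 S3=45 S4=24 blocked=[1, 2, 3, 4]

Answer: -40 -20 18 45 24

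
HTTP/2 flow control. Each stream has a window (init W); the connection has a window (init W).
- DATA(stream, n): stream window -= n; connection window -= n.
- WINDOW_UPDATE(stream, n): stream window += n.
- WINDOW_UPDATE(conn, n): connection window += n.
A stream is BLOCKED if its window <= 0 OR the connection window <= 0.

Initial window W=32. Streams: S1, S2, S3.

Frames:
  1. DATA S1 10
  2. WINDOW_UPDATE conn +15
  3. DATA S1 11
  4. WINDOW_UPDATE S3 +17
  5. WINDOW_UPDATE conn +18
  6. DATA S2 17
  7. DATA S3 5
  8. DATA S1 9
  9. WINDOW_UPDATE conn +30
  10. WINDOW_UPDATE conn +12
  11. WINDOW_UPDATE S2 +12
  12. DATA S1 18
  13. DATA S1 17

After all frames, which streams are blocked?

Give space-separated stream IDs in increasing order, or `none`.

Answer: S1

Derivation:
Op 1: conn=22 S1=22 S2=32 S3=32 blocked=[]
Op 2: conn=37 S1=22 S2=32 S3=32 blocked=[]
Op 3: conn=26 S1=11 S2=32 S3=32 blocked=[]
Op 4: conn=26 S1=11 S2=32 S3=49 blocked=[]
Op 5: conn=44 S1=11 S2=32 S3=49 blocked=[]
Op 6: conn=27 S1=11 S2=15 S3=49 blocked=[]
Op 7: conn=22 S1=11 S2=15 S3=44 blocked=[]
Op 8: conn=13 S1=2 S2=15 S3=44 blocked=[]
Op 9: conn=43 S1=2 S2=15 S3=44 blocked=[]
Op 10: conn=55 S1=2 S2=15 S3=44 blocked=[]
Op 11: conn=55 S1=2 S2=27 S3=44 blocked=[]
Op 12: conn=37 S1=-16 S2=27 S3=44 blocked=[1]
Op 13: conn=20 S1=-33 S2=27 S3=44 blocked=[1]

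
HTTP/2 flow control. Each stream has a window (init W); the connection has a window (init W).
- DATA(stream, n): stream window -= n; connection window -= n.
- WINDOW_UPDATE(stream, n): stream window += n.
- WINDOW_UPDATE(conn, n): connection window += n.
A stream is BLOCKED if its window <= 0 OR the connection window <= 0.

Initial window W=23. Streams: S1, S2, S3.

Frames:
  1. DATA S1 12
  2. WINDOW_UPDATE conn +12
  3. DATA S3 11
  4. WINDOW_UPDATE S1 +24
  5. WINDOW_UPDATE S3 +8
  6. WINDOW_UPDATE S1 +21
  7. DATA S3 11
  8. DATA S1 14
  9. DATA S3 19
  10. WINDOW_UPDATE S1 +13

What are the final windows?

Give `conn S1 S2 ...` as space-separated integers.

Op 1: conn=11 S1=11 S2=23 S3=23 blocked=[]
Op 2: conn=23 S1=11 S2=23 S3=23 blocked=[]
Op 3: conn=12 S1=11 S2=23 S3=12 blocked=[]
Op 4: conn=12 S1=35 S2=23 S3=12 blocked=[]
Op 5: conn=12 S1=35 S2=23 S3=20 blocked=[]
Op 6: conn=12 S1=56 S2=23 S3=20 blocked=[]
Op 7: conn=1 S1=56 S2=23 S3=9 blocked=[]
Op 8: conn=-13 S1=42 S2=23 S3=9 blocked=[1, 2, 3]
Op 9: conn=-32 S1=42 S2=23 S3=-10 blocked=[1, 2, 3]
Op 10: conn=-32 S1=55 S2=23 S3=-10 blocked=[1, 2, 3]

Answer: -32 55 23 -10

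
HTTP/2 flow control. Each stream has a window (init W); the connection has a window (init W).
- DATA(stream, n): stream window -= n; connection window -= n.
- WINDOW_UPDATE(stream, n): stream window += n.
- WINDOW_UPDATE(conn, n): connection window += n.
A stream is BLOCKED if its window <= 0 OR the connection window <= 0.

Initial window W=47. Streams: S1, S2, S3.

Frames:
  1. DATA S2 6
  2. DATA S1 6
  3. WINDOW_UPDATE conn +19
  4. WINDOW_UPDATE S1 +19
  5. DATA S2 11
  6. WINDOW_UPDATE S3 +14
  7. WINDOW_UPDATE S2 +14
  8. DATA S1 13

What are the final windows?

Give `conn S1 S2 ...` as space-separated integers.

Op 1: conn=41 S1=47 S2=41 S3=47 blocked=[]
Op 2: conn=35 S1=41 S2=41 S3=47 blocked=[]
Op 3: conn=54 S1=41 S2=41 S3=47 blocked=[]
Op 4: conn=54 S1=60 S2=41 S3=47 blocked=[]
Op 5: conn=43 S1=60 S2=30 S3=47 blocked=[]
Op 6: conn=43 S1=60 S2=30 S3=61 blocked=[]
Op 7: conn=43 S1=60 S2=44 S3=61 blocked=[]
Op 8: conn=30 S1=47 S2=44 S3=61 blocked=[]

Answer: 30 47 44 61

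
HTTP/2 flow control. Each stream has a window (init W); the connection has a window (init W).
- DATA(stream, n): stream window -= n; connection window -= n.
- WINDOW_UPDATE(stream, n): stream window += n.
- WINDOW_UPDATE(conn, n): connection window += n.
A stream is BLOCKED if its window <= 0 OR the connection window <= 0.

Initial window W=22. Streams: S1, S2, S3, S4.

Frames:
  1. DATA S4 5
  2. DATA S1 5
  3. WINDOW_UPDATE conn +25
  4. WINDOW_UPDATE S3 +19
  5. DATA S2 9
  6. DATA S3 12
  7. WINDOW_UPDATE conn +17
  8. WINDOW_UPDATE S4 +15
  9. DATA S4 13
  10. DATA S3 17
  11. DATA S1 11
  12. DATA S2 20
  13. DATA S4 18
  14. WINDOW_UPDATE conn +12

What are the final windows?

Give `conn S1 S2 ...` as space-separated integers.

Op 1: conn=17 S1=22 S2=22 S3=22 S4=17 blocked=[]
Op 2: conn=12 S1=17 S2=22 S3=22 S4=17 blocked=[]
Op 3: conn=37 S1=17 S2=22 S3=22 S4=17 blocked=[]
Op 4: conn=37 S1=17 S2=22 S3=41 S4=17 blocked=[]
Op 5: conn=28 S1=17 S2=13 S3=41 S4=17 blocked=[]
Op 6: conn=16 S1=17 S2=13 S3=29 S4=17 blocked=[]
Op 7: conn=33 S1=17 S2=13 S3=29 S4=17 blocked=[]
Op 8: conn=33 S1=17 S2=13 S3=29 S4=32 blocked=[]
Op 9: conn=20 S1=17 S2=13 S3=29 S4=19 blocked=[]
Op 10: conn=3 S1=17 S2=13 S3=12 S4=19 blocked=[]
Op 11: conn=-8 S1=6 S2=13 S3=12 S4=19 blocked=[1, 2, 3, 4]
Op 12: conn=-28 S1=6 S2=-7 S3=12 S4=19 blocked=[1, 2, 3, 4]
Op 13: conn=-46 S1=6 S2=-7 S3=12 S4=1 blocked=[1, 2, 3, 4]
Op 14: conn=-34 S1=6 S2=-7 S3=12 S4=1 blocked=[1, 2, 3, 4]

Answer: -34 6 -7 12 1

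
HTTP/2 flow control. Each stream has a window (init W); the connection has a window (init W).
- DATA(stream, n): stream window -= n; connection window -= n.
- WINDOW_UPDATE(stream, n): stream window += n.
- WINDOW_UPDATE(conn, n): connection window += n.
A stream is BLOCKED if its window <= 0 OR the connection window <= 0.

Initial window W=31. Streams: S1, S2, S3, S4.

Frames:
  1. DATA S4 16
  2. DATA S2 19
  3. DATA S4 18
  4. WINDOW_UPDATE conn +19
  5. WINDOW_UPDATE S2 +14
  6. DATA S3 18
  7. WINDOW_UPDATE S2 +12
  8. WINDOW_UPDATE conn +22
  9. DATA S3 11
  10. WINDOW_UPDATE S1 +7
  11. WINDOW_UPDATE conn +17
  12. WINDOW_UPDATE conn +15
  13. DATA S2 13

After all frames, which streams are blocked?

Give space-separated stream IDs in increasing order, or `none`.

Op 1: conn=15 S1=31 S2=31 S3=31 S4=15 blocked=[]
Op 2: conn=-4 S1=31 S2=12 S3=31 S4=15 blocked=[1, 2, 3, 4]
Op 3: conn=-22 S1=31 S2=12 S3=31 S4=-3 blocked=[1, 2, 3, 4]
Op 4: conn=-3 S1=31 S2=12 S3=31 S4=-3 blocked=[1, 2, 3, 4]
Op 5: conn=-3 S1=31 S2=26 S3=31 S4=-3 blocked=[1, 2, 3, 4]
Op 6: conn=-21 S1=31 S2=26 S3=13 S4=-3 blocked=[1, 2, 3, 4]
Op 7: conn=-21 S1=31 S2=38 S3=13 S4=-3 blocked=[1, 2, 3, 4]
Op 8: conn=1 S1=31 S2=38 S3=13 S4=-3 blocked=[4]
Op 9: conn=-10 S1=31 S2=38 S3=2 S4=-3 blocked=[1, 2, 3, 4]
Op 10: conn=-10 S1=38 S2=38 S3=2 S4=-3 blocked=[1, 2, 3, 4]
Op 11: conn=7 S1=38 S2=38 S3=2 S4=-3 blocked=[4]
Op 12: conn=22 S1=38 S2=38 S3=2 S4=-3 blocked=[4]
Op 13: conn=9 S1=38 S2=25 S3=2 S4=-3 blocked=[4]

Answer: S4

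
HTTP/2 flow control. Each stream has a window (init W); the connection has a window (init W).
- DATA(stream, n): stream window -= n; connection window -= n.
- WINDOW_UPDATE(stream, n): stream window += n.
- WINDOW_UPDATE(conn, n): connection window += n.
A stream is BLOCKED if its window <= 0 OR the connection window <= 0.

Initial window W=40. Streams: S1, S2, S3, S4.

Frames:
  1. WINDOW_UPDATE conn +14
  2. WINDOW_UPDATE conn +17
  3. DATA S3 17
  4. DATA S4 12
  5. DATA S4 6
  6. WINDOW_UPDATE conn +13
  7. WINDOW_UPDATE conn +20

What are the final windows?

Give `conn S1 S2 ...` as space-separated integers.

Op 1: conn=54 S1=40 S2=40 S3=40 S4=40 blocked=[]
Op 2: conn=71 S1=40 S2=40 S3=40 S4=40 blocked=[]
Op 3: conn=54 S1=40 S2=40 S3=23 S4=40 blocked=[]
Op 4: conn=42 S1=40 S2=40 S3=23 S4=28 blocked=[]
Op 5: conn=36 S1=40 S2=40 S3=23 S4=22 blocked=[]
Op 6: conn=49 S1=40 S2=40 S3=23 S4=22 blocked=[]
Op 7: conn=69 S1=40 S2=40 S3=23 S4=22 blocked=[]

Answer: 69 40 40 23 22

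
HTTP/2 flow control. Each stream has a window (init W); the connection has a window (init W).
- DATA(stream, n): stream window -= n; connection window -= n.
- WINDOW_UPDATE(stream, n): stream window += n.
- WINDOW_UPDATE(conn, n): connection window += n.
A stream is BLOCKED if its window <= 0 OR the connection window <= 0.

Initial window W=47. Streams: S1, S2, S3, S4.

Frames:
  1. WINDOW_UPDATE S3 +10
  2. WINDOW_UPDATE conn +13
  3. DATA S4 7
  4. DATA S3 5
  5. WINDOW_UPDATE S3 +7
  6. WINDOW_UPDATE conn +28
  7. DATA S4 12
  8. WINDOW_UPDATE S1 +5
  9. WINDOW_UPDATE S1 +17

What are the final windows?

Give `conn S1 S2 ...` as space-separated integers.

Answer: 64 69 47 59 28

Derivation:
Op 1: conn=47 S1=47 S2=47 S3=57 S4=47 blocked=[]
Op 2: conn=60 S1=47 S2=47 S3=57 S4=47 blocked=[]
Op 3: conn=53 S1=47 S2=47 S3=57 S4=40 blocked=[]
Op 4: conn=48 S1=47 S2=47 S3=52 S4=40 blocked=[]
Op 5: conn=48 S1=47 S2=47 S3=59 S4=40 blocked=[]
Op 6: conn=76 S1=47 S2=47 S3=59 S4=40 blocked=[]
Op 7: conn=64 S1=47 S2=47 S3=59 S4=28 blocked=[]
Op 8: conn=64 S1=52 S2=47 S3=59 S4=28 blocked=[]
Op 9: conn=64 S1=69 S2=47 S3=59 S4=28 blocked=[]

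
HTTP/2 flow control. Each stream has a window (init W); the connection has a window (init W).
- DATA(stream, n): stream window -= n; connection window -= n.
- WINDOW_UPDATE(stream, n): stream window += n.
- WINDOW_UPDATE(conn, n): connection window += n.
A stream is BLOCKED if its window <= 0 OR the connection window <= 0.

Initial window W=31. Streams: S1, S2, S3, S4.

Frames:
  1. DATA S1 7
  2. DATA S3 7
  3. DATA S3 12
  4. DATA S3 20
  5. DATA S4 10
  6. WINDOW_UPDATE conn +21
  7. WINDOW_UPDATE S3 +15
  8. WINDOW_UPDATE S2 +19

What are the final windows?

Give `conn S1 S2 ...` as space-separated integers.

Answer: -4 24 50 7 21

Derivation:
Op 1: conn=24 S1=24 S2=31 S3=31 S4=31 blocked=[]
Op 2: conn=17 S1=24 S2=31 S3=24 S4=31 blocked=[]
Op 3: conn=5 S1=24 S2=31 S3=12 S4=31 blocked=[]
Op 4: conn=-15 S1=24 S2=31 S3=-8 S4=31 blocked=[1, 2, 3, 4]
Op 5: conn=-25 S1=24 S2=31 S3=-8 S4=21 blocked=[1, 2, 3, 4]
Op 6: conn=-4 S1=24 S2=31 S3=-8 S4=21 blocked=[1, 2, 3, 4]
Op 7: conn=-4 S1=24 S2=31 S3=7 S4=21 blocked=[1, 2, 3, 4]
Op 8: conn=-4 S1=24 S2=50 S3=7 S4=21 blocked=[1, 2, 3, 4]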